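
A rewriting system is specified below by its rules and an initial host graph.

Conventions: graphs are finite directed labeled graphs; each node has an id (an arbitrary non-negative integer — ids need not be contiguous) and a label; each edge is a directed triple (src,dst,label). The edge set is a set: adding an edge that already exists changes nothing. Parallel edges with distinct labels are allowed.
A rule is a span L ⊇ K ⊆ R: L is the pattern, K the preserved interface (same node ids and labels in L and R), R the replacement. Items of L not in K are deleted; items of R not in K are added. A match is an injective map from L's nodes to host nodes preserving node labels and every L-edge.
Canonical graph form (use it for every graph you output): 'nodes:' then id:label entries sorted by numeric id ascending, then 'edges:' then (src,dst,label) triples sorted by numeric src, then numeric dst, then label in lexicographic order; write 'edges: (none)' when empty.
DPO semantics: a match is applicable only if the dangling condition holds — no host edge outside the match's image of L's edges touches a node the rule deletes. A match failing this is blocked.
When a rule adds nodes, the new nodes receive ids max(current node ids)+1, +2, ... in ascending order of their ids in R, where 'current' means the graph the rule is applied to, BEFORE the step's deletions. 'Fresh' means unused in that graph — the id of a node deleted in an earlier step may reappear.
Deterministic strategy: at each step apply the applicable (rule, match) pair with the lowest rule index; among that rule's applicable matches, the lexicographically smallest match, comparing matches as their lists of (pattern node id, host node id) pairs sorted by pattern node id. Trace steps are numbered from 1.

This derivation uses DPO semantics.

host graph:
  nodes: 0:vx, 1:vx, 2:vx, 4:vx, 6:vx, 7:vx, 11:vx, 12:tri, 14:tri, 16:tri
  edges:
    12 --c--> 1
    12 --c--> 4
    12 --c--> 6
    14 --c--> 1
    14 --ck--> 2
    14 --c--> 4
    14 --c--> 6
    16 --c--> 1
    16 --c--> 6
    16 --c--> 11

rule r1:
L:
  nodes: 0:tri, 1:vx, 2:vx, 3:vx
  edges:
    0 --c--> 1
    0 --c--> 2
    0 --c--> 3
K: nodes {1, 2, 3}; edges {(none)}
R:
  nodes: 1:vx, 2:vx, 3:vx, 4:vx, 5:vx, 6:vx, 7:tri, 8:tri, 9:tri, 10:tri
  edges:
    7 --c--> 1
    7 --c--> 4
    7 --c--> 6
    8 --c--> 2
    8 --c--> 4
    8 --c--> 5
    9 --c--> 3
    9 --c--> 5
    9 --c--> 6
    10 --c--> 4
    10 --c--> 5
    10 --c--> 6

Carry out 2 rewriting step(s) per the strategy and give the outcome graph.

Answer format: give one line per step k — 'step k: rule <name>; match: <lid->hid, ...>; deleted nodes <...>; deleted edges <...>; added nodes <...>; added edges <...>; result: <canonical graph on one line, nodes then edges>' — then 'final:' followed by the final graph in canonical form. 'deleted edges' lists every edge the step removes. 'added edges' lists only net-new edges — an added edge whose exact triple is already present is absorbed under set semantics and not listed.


step 1: rule r1; match: 0->12, 1->1, 2->4, 3->6; deleted nodes 12; deleted edges (12,1,c); (12,4,c); (12,6,c); added nodes 17, 18, 19, 20, 21, 22, 23; added edges (20,1,c); (20,17,c); (20,19,c); (21,4,c); (21,17,c); (21,18,c); (22,6,c); (22,18,c); (22,19,c); (23,17,c); (23,18,c); (23,19,c); result: nodes: 0:vx, 1:vx, 2:vx, 4:vx, 6:vx, 7:vx, 11:vx, 14:tri, 16:tri, 17:vx, 18:vx, 19:vx, 20:tri, 21:tri, 22:tri, 23:tri edges: (14,1,c); (14,2,ck); (14,4,c); (14,6,c); (16,1,c); (16,6,c); (16,11,c); (20,1,c); (20,17,c); (20,19,c); (21,4,c); (21,17,c); (21,18,c); (22,6,c); (22,18,c); (22,19,c); (23,17,c); (23,18,c); (23,19,c)
step 2: rule r1; match: 0->16, 1->1, 2->6, 3->11; deleted nodes 16; deleted edges (16,1,c); (16,6,c); (16,11,c); added nodes 24, 25, 26, 27, 28, 29, 30; added edges (27,1,c); (27,24,c); (27,26,c); (28,6,c); (28,24,c); (28,25,c); (29,11,c); (29,25,c); (29,26,c); (30,24,c); (30,25,c); (30,26,c); result: nodes: 0:vx, 1:vx, 2:vx, 4:vx, 6:vx, 7:vx, 11:vx, 14:tri, 17:vx, 18:vx, 19:vx, 20:tri, 21:tri, 22:tri, 23:tri, 24:vx, 25:vx, 26:vx, 27:tri, 28:tri, 29:tri, 30:tri edges: (14,1,c); (14,2,ck); (14,4,c); (14,6,c); (20,1,c); (20,17,c); (20,19,c); (21,4,c); (21,17,c); (21,18,c); (22,6,c); (22,18,c); (22,19,c); (23,17,c); (23,18,c); (23,19,c); (27,1,c); (27,24,c); (27,26,c); (28,6,c); (28,24,c); (28,25,c); (29,11,c); (29,25,c); (29,26,c); (30,24,c); (30,25,c); (30,26,c)
final:
nodes: 0:vx, 1:vx, 2:vx, 4:vx, 6:vx, 7:vx, 11:vx, 14:tri, 17:vx, 18:vx, 19:vx, 20:tri, 21:tri, 22:tri, 23:tri, 24:vx, 25:vx, 26:vx, 27:tri, 28:tri, 29:tri, 30:tri
edges: (14,1,c); (14,2,ck); (14,4,c); (14,6,c); (20,1,c); (20,17,c); (20,19,c); (21,4,c); (21,17,c); (21,18,c); (22,6,c); (22,18,c); (22,19,c); (23,17,c); (23,18,c); (23,19,c); (27,1,c); (27,24,c); (27,26,c); (28,6,c); (28,24,c); (28,25,c); (29,11,c); (29,25,c); (29,26,c); (30,24,c); (30,25,c); (30,26,c)


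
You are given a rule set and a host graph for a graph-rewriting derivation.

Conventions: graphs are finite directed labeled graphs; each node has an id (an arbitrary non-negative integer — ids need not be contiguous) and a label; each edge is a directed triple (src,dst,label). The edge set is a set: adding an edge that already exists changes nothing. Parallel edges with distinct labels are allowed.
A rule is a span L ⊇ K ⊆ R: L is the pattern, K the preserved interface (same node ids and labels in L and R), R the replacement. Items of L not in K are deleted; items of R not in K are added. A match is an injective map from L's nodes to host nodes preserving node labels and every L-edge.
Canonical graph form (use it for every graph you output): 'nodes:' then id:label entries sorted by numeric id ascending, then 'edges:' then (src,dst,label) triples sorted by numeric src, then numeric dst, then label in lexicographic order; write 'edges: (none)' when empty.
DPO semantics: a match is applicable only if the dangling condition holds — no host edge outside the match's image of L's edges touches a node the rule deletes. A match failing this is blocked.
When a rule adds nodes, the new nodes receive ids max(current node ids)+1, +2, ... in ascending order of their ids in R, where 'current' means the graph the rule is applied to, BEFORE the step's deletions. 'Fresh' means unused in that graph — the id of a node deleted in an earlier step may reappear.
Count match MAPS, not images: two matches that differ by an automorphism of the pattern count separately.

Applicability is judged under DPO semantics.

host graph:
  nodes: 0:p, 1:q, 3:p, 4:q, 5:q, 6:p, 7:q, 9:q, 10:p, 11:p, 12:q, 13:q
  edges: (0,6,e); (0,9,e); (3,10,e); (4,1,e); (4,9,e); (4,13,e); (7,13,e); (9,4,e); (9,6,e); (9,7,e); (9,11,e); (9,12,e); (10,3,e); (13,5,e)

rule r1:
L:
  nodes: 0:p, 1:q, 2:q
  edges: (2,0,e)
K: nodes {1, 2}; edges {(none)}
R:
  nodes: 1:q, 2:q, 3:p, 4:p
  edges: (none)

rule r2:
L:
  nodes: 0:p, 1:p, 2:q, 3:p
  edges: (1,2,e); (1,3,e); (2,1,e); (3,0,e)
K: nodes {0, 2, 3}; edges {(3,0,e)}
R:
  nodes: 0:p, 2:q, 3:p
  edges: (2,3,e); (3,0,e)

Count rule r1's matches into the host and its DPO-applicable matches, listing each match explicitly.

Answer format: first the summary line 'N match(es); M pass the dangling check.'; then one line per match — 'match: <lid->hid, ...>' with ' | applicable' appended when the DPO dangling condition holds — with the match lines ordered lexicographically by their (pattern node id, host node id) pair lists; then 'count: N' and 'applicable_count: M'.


12 match(es); 6 pass the dangling check.
match: 0->6, 1->1, 2->9
match: 0->6, 1->4, 2->9
match: 0->6, 1->5, 2->9
match: 0->6, 1->7, 2->9
match: 0->6, 1->12, 2->9
match: 0->6, 1->13, 2->9
match: 0->11, 1->1, 2->9 | applicable
match: 0->11, 1->4, 2->9 | applicable
match: 0->11, 1->5, 2->9 | applicable
match: 0->11, 1->7, 2->9 | applicable
match: 0->11, 1->12, 2->9 | applicable
match: 0->11, 1->13, 2->9 | applicable
count: 12
applicable_count: 6


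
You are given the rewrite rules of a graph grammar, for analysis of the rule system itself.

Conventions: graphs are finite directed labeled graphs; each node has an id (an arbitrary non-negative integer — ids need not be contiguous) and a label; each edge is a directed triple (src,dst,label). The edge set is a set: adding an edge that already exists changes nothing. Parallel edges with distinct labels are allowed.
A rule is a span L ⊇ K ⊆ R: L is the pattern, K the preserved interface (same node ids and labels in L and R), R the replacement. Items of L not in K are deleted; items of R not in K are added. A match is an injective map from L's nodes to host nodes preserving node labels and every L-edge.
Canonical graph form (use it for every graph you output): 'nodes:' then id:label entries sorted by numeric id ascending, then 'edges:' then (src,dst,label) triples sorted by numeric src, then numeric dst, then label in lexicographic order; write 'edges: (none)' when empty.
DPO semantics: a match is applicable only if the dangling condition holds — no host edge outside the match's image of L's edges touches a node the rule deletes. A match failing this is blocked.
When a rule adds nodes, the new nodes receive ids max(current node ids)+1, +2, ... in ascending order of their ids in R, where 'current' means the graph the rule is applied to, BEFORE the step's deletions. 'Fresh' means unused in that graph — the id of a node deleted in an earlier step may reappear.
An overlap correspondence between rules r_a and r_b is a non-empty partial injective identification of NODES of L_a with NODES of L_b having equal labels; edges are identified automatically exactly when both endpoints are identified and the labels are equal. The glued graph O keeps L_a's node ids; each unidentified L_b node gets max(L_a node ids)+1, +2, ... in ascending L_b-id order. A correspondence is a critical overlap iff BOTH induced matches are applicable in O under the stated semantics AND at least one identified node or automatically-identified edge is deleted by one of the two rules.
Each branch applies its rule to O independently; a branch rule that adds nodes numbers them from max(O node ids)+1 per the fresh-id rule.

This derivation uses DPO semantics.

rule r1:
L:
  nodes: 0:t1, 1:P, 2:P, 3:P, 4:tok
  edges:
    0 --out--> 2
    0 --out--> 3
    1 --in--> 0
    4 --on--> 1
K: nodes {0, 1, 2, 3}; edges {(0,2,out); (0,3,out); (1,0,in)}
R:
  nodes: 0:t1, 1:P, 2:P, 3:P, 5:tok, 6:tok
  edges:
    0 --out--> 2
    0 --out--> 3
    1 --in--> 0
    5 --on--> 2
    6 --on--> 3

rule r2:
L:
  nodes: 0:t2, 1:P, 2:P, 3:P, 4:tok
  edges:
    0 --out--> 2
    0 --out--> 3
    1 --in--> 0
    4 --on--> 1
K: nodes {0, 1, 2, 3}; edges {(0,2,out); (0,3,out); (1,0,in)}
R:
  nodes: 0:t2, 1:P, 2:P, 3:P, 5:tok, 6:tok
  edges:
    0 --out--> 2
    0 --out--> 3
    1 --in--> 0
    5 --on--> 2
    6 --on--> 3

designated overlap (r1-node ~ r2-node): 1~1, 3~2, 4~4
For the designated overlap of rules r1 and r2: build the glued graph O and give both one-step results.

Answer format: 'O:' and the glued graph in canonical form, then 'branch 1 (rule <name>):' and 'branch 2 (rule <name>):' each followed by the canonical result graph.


O:
nodes: 0:t1, 1:P, 2:P, 3:P, 4:tok, 5:t2, 6:P
edges: (0,2,out); (0,3,out); (1,0,in); (1,5,in); (4,1,on); (5,3,out); (5,6,out)
branch 1 (rule r1):
nodes: 0:t1, 1:P, 2:P, 3:P, 5:t2, 6:P, 7:tok, 8:tok
edges: (0,2,out); (0,3,out); (1,0,in); (1,5,in); (5,3,out); (5,6,out); (7,2,on); (8,3,on)
branch 2 (rule r2):
nodes: 0:t1, 1:P, 2:P, 3:P, 5:t2, 6:P, 7:tok, 8:tok
edges: (0,2,out); (0,3,out); (1,0,in); (1,5,in); (5,3,out); (5,6,out); (7,3,on); (8,6,on)


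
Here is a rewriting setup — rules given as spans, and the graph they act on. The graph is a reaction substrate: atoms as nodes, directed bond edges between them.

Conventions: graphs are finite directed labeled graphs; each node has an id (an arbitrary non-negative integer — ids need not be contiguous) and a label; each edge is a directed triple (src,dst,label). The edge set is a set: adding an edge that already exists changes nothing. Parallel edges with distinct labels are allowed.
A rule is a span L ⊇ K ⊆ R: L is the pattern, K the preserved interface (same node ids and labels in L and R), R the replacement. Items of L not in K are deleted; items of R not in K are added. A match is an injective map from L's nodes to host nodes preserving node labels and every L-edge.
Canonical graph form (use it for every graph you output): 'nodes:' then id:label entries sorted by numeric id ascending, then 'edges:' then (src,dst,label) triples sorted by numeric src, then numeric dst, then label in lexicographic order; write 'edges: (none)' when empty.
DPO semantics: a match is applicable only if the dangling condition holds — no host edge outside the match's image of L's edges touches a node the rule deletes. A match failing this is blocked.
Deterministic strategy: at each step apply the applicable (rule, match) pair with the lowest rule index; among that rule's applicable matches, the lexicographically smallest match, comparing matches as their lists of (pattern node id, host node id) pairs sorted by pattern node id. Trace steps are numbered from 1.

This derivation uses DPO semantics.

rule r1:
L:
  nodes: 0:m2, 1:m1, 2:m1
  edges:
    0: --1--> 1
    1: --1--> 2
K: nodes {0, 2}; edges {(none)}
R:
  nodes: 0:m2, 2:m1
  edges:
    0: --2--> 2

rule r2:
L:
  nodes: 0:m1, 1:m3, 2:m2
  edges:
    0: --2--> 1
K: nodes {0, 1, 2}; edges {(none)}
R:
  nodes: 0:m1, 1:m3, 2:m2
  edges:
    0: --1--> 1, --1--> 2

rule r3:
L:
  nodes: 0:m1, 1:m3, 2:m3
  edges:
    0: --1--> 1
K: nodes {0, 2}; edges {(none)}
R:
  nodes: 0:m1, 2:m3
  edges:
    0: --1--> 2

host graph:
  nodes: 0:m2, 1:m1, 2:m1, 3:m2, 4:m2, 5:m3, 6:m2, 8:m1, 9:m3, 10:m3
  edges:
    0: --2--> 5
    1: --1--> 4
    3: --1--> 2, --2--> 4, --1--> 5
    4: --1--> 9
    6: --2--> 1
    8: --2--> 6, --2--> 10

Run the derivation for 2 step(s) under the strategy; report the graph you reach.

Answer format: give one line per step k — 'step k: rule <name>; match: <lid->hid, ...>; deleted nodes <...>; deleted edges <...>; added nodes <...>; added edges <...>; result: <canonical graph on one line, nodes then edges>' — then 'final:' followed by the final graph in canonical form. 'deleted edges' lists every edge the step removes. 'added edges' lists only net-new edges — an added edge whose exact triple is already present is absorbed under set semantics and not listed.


step 1: rule r2; match: 0->8, 1->10, 2->0; deleted nodes (none); deleted edges (8,10,2); added nodes (none); added edges (8,0,1); (8,10,1); result: nodes: 0:m2, 1:m1, 2:m1, 3:m2, 4:m2, 5:m3, 6:m2, 8:m1, 9:m3, 10:m3 edges: (0,5,2); (1,4,1); (3,2,1); (3,4,2); (3,5,1); (4,9,1); (6,1,2); (8,0,1); (8,6,2); (8,10,1)
step 2: rule r3; match: 0->8, 1->10, 2->5; deleted nodes 10; deleted edges (8,10,1); added nodes (none); added edges (8,5,1); result: nodes: 0:m2, 1:m1, 2:m1, 3:m2, 4:m2, 5:m3, 6:m2, 8:m1, 9:m3 edges: (0,5,2); (1,4,1); (3,2,1); (3,4,2); (3,5,1); (4,9,1); (6,1,2); (8,0,1); (8,5,1); (8,6,2)
final:
nodes: 0:m2, 1:m1, 2:m1, 3:m2, 4:m2, 5:m3, 6:m2, 8:m1, 9:m3
edges: (0,5,2); (1,4,1); (3,2,1); (3,4,2); (3,5,1); (4,9,1); (6,1,2); (8,0,1); (8,5,1); (8,6,2)


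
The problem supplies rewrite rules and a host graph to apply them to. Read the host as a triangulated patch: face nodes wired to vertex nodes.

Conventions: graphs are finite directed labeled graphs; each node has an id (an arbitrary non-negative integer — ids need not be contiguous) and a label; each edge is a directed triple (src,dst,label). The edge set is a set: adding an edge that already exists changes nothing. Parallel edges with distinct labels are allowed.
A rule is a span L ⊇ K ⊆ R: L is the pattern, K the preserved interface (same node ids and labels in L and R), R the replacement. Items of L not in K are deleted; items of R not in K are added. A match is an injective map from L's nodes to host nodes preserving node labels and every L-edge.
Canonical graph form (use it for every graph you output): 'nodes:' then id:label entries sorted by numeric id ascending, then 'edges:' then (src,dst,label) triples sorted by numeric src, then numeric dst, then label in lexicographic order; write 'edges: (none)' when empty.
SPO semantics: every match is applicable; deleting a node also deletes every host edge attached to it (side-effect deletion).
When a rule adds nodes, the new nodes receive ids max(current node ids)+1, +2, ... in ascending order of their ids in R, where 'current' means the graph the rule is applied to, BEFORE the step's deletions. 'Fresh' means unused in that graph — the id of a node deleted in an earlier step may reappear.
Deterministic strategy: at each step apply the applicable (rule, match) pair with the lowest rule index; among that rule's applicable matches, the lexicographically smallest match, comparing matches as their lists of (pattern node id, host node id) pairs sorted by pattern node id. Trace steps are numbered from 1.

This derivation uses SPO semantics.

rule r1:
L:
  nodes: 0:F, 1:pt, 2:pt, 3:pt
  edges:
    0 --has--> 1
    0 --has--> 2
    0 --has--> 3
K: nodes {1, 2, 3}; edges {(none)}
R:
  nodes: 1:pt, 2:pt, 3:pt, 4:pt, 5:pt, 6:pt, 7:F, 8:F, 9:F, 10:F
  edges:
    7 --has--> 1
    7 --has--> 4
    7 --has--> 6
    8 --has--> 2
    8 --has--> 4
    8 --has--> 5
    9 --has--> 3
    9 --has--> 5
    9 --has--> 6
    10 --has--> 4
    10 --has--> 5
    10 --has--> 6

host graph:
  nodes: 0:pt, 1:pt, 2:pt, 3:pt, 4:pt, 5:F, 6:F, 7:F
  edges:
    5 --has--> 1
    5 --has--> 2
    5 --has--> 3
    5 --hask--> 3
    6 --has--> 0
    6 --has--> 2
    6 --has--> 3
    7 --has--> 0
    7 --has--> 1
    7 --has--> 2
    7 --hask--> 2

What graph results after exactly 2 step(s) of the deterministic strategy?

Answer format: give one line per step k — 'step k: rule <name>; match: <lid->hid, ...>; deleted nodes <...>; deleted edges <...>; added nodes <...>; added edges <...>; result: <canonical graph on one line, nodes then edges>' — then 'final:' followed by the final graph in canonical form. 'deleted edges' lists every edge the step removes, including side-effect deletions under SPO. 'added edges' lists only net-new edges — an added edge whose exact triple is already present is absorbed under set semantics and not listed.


step 1: rule r1; match: 0->5, 1->1, 2->2, 3->3; deleted nodes 5; deleted edges (5,1,has); (5,2,has); (5,3,has); (5,3,hask); added nodes 8, 9, 10, 11, 12, 13, 14; added edges (11,1,has); (11,8,has); (11,10,has); (12,2,has); (12,8,has); (12,9,has); (13,3,has); (13,9,has); (13,10,has); (14,8,has); (14,9,has); (14,10,has); result: nodes: 0:pt, 1:pt, 2:pt, 3:pt, 4:pt, 6:F, 7:F, 8:pt, 9:pt, 10:pt, 11:F, 12:F, 13:F, 14:F edges: (6,0,has); (6,2,has); (6,3,has); (7,0,has); (7,1,has); (7,2,has); (7,2,hask); (11,1,has); (11,8,has); (11,10,has); (12,2,has); (12,8,has); (12,9,has); (13,3,has); (13,9,has); (13,10,has); (14,8,has); (14,9,has); (14,10,has)
step 2: rule r1; match: 0->6, 1->0, 2->2, 3->3; deleted nodes 6; deleted edges (6,0,has); (6,2,has); (6,3,has); added nodes 15, 16, 17, 18, 19, 20, 21; added edges (18,0,has); (18,15,has); (18,17,has); (19,2,has); (19,15,has); (19,16,has); (20,3,has); (20,16,has); (20,17,has); (21,15,has); (21,16,has); (21,17,has); result: nodes: 0:pt, 1:pt, 2:pt, 3:pt, 4:pt, 7:F, 8:pt, 9:pt, 10:pt, 11:F, 12:F, 13:F, 14:F, 15:pt, 16:pt, 17:pt, 18:F, 19:F, 20:F, 21:F edges: (7,0,has); (7,1,has); (7,2,has); (7,2,hask); (11,1,has); (11,8,has); (11,10,has); (12,2,has); (12,8,has); (12,9,has); (13,3,has); (13,9,has); (13,10,has); (14,8,has); (14,9,has); (14,10,has); (18,0,has); (18,15,has); (18,17,has); (19,2,has); (19,15,has); (19,16,has); (20,3,has); (20,16,has); (20,17,has); (21,15,has); (21,16,has); (21,17,has)
final:
nodes: 0:pt, 1:pt, 2:pt, 3:pt, 4:pt, 7:F, 8:pt, 9:pt, 10:pt, 11:F, 12:F, 13:F, 14:F, 15:pt, 16:pt, 17:pt, 18:F, 19:F, 20:F, 21:F
edges: (7,0,has); (7,1,has); (7,2,has); (7,2,hask); (11,1,has); (11,8,has); (11,10,has); (12,2,has); (12,8,has); (12,9,has); (13,3,has); (13,9,has); (13,10,has); (14,8,has); (14,9,has); (14,10,has); (18,0,has); (18,15,has); (18,17,has); (19,2,has); (19,15,has); (19,16,has); (20,3,has); (20,16,has); (20,17,has); (21,15,has); (21,16,has); (21,17,has)


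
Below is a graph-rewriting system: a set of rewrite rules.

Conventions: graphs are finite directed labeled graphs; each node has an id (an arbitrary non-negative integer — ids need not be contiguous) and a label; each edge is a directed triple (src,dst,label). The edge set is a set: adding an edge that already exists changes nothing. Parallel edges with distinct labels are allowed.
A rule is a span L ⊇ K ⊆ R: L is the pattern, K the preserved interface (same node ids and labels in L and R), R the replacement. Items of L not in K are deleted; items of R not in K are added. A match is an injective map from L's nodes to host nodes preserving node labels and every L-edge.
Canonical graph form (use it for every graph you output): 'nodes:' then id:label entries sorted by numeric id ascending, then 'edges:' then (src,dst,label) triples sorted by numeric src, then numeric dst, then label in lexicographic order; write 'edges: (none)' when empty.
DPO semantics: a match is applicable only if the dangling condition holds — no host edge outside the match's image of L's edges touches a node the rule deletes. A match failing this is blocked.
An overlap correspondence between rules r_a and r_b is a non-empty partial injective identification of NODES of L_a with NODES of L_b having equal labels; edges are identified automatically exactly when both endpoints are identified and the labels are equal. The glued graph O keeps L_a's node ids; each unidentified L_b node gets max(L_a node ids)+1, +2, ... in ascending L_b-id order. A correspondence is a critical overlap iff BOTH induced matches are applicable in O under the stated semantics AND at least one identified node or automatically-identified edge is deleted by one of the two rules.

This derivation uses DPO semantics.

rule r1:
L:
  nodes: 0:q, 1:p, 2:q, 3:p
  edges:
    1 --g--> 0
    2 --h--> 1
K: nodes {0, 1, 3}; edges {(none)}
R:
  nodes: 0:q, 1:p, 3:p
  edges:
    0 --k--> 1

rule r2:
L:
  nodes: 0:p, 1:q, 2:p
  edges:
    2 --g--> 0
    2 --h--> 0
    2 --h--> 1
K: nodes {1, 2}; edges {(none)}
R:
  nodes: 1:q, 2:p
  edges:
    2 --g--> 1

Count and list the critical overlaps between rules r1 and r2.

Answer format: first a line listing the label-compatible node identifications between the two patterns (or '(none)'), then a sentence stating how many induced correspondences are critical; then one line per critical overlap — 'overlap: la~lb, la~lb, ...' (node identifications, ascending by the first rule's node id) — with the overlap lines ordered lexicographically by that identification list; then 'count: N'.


label-compatible node identifications between L(r1) and L(r2): 0~1, 1~0, 1~2, 2~1, 3~0, 3~2
4 of the induced correspondences are critical overlaps of r1 and r2.
overlap: 0~1, 1~2, 3~0
overlap: 0~1, 3~0
overlap: 1~2, 3~0
overlap: 3~0
count: 4


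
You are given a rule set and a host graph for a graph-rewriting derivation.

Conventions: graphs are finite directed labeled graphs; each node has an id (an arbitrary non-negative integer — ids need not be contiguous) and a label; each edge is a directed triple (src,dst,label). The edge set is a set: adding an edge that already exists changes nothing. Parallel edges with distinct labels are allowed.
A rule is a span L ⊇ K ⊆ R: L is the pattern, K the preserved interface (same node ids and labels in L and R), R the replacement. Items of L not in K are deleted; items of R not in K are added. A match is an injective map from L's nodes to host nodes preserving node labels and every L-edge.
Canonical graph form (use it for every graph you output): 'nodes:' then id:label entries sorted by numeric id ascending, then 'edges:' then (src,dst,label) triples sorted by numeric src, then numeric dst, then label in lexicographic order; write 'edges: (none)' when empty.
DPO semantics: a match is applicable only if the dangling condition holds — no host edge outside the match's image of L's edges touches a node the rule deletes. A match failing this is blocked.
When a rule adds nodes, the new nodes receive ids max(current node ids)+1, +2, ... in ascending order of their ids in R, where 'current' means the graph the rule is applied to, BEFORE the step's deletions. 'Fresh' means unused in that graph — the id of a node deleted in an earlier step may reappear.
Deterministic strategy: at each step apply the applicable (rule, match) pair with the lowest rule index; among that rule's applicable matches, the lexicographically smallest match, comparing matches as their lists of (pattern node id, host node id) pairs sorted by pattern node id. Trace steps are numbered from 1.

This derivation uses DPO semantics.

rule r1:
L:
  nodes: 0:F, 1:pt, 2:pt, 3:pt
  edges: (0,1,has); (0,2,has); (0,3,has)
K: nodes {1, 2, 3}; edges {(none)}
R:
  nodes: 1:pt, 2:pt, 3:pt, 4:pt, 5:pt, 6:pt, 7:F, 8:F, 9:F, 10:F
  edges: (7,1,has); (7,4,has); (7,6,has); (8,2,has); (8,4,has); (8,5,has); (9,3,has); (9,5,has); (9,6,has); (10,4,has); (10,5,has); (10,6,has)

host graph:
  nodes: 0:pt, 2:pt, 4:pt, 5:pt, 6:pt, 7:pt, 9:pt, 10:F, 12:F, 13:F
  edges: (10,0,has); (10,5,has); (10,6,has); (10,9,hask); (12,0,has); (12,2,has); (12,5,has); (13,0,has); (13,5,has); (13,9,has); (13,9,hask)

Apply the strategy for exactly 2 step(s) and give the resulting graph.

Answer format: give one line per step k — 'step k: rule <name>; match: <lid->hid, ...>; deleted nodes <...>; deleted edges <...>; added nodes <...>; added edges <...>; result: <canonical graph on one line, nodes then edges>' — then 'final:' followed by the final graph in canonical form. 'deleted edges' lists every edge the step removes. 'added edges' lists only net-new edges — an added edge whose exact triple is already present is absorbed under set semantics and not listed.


step 1: rule r1; match: 0->12, 1->0, 2->2, 3->5; deleted nodes 12; deleted edges (12,0,has); (12,2,has); (12,5,has); added nodes 14, 15, 16, 17, 18, 19, 20; added edges (17,0,has); (17,14,has); (17,16,has); (18,2,has); (18,14,has); (18,15,has); (19,5,has); (19,15,has); (19,16,has); (20,14,has); (20,15,has); (20,16,has); result: nodes: 0:pt, 2:pt, 4:pt, 5:pt, 6:pt, 7:pt, 9:pt, 10:F, 13:F, 14:pt, 15:pt, 16:pt, 17:F, 18:F, 19:F, 20:F edges: (10,0,has); (10,5,has); (10,6,has); (10,9,hask); (13,0,has); (13,5,has); (13,9,has); (13,9,hask); (17,0,has); (17,14,has); (17,16,has); (18,2,has); (18,14,has); (18,15,has); (19,5,has); (19,15,has); (19,16,has); (20,14,has); (20,15,has); (20,16,has)
step 2: rule r1; match: 0->17, 1->0, 2->14, 3->16; deleted nodes 17; deleted edges (17,0,has); (17,14,has); (17,16,has); added nodes 21, 22, 23, 24, 25, 26, 27; added edges (24,0,has); (24,21,has); (24,23,has); (25,14,has); (25,21,has); (25,22,has); (26,16,has); (26,22,has); (26,23,has); (27,21,has); (27,22,has); (27,23,has); result: nodes: 0:pt, 2:pt, 4:pt, 5:pt, 6:pt, 7:pt, 9:pt, 10:F, 13:F, 14:pt, 15:pt, 16:pt, 18:F, 19:F, 20:F, 21:pt, 22:pt, 23:pt, 24:F, 25:F, 26:F, 27:F edges: (10,0,has); (10,5,has); (10,6,has); (10,9,hask); (13,0,has); (13,5,has); (13,9,has); (13,9,hask); (18,2,has); (18,14,has); (18,15,has); (19,5,has); (19,15,has); (19,16,has); (20,14,has); (20,15,has); (20,16,has); (24,0,has); (24,21,has); (24,23,has); (25,14,has); (25,21,has); (25,22,has); (26,16,has); (26,22,has); (26,23,has); (27,21,has); (27,22,has); (27,23,has)
final:
nodes: 0:pt, 2:pt, 4:pt, 5:pt, 6:pt, 7:pt, 9:pt, 10:F, 13:F, 14:pt, 15:pt, 16:pt, 18:F, 19:F, 20:F, 21:pt, 22:pt, 23:pt, 24:F, 25:F, 26:F, 27:F
edges: (10,0,has); (10,5,has); (10,6,has); (10,9,hask); (13,0,has); (13,5,has); (13,9,has); (13,9,hask); (18,2,has); (18,14,has); (18,15,has); (19,5,has); (19,15,has); (19,16,has); (20,14,has); (20,15,has); (20,16,has); (24,0,has); (24,21,has); (24,23,has); (25,14,has); (25,21,has); (25,22,has); (26,16,has); (26,22,has); (26,23,has); (27,21,has); (27,22,has); (27,23,has)


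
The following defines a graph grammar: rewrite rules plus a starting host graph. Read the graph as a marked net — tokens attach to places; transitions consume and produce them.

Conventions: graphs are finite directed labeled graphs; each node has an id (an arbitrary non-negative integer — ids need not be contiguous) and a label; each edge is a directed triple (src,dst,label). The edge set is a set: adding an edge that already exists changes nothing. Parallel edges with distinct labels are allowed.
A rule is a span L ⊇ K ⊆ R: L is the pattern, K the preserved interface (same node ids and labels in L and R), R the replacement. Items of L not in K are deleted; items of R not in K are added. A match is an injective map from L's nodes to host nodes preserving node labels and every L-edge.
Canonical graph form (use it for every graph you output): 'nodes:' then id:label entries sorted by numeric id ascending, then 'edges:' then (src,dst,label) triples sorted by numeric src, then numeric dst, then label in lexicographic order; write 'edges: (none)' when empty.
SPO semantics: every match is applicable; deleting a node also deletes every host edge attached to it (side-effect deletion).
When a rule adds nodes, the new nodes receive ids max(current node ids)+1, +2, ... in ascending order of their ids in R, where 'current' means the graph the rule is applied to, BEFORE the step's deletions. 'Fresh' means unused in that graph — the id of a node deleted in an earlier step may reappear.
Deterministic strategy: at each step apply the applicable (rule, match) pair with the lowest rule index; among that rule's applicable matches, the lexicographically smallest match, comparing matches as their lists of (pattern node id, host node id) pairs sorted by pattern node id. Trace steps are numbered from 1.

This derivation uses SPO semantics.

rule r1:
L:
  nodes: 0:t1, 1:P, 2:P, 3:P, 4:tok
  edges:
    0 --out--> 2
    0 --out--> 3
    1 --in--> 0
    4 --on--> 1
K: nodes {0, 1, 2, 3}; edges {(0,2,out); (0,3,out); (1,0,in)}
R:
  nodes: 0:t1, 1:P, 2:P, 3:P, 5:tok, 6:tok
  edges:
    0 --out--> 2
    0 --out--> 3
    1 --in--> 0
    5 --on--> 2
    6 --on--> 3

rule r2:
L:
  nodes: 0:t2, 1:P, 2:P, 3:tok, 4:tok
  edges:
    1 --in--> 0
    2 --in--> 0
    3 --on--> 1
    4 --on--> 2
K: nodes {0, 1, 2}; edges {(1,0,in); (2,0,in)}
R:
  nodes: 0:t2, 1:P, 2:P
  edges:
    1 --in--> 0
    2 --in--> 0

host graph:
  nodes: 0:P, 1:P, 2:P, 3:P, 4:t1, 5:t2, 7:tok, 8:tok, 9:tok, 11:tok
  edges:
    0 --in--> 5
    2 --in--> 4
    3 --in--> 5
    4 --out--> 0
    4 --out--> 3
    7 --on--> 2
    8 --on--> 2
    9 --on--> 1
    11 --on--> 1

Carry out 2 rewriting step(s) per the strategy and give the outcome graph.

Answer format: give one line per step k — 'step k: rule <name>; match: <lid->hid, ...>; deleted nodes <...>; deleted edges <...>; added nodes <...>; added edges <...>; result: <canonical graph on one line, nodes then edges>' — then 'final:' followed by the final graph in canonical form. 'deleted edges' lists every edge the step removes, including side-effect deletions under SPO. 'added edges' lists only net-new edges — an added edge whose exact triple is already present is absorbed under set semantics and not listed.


step 1: rule r1; match: 0->4, 1->2, 2->0, 3->3, 4->7; deleted nodes 7; deleted edges (7,2,on); added nodes 12, 13; added edges (12,0,on); (13,3,on); result: nodes: 0:P, 1:P, 2:P, 3:P, 4:t1, 5:t2, 8:tok, 9:tok, 11:tok, 12:tok, 13:tok edges: (0,5,in); (2,4,in); (3,5,in); (4,0,out); (4,3,out); (8,2,on); (9,1,on); (11,1,on); (12,0,on); (13,3,on)
step 2: rule r1; match: 0->4, 1->2, 2->0, 3->3, 4->8; deleted nodes 8; deleted edges (8,2,on); added nodes 14, 15; added edges (14,0,on); (15,3,on); result: nodes: 0:P, 1:P, 2:P, 3:P, 4:t1, 5:t2, 9:tok, 11:tok, 12:tok, 13:tok, 14:tok, 15:tok edges: (0,5,in); (2,4,in); (3,5,in); (4,0,out); (4,3,out); (9,1,on); (11,1,on); (12,0,on); (13,3,on); (14,0,on); (15,3,on)
final:
nodes: 0:P, 1:P, 2:P, 3:P, 4:t1, 5:t2, 9:tok, 11:tok, 12:tok, 13:tok, 14:tok, 15:tok
edges: (0,5,in); (2,4,in); (3,5,in); (4,0,out); (4,3,out); (9,1,on); (11,1,on); (12,0,on); (13,3,on); (14,0,on); (15,3,on)


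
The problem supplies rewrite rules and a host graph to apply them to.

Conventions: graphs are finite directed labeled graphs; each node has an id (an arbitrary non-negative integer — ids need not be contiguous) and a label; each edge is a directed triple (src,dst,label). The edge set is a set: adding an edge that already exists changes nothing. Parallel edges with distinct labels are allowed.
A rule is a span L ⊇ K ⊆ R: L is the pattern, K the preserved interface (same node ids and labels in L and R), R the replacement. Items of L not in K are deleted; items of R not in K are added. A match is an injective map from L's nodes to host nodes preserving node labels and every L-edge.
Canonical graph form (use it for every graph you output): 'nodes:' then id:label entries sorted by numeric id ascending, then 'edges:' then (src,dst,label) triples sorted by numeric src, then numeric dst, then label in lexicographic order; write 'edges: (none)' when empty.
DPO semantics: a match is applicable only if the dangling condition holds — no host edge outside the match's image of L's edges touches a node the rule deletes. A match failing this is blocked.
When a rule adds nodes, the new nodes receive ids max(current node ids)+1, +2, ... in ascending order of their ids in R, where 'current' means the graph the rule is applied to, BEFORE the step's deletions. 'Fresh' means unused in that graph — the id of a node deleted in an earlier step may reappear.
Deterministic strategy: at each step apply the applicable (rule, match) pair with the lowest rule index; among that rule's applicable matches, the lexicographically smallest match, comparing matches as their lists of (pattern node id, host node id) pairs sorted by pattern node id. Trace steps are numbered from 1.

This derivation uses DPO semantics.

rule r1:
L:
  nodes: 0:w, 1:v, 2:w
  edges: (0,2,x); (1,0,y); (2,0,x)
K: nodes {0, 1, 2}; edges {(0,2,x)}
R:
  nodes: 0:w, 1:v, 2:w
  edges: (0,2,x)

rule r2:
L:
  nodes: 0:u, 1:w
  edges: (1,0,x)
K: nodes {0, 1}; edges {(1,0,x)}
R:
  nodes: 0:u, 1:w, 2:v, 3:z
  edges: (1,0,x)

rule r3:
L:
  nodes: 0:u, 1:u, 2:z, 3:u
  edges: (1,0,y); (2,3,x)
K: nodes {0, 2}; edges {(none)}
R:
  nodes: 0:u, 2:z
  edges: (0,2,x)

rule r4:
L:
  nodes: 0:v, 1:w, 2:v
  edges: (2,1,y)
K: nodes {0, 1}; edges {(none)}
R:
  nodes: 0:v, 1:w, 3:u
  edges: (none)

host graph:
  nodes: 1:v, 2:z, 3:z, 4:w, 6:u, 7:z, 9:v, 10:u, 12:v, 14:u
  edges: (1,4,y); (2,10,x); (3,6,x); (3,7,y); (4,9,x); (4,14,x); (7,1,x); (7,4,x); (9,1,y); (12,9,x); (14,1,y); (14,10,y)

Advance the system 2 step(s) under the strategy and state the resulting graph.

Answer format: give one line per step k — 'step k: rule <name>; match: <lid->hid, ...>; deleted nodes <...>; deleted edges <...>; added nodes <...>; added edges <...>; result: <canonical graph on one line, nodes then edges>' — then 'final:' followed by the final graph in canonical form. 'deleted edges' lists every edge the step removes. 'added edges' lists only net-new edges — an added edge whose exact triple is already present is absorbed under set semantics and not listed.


step 1: rule r2; match: 0->14, 1->4; deleted nodes (none); deleted edges (none); added nodes 15, 16; added edges (none); result: nodes: 1:v, 2:z, 3:z, 4:w, 6:u, 7:z, 9:v, 10:u, 12:v, 14:u, 15:v, 16:z edges: (1,4,y); (2,10,x); (3,6,x); (3,7,y); (4,9,x); (4,14,x); (7,1,x); (7,4,x); (9,1,y); (12,9,x); (14,1,y); (14,10,y)
step 2: rule r2; match: 0->14, 1->4; deleted nodes (none); deleted edges (none); added nodes 17, 18; added edges (none); result: nodes: 1:v, 2:z, 3:z, 4:w, 6:u, 7:z, 9:v, 10:u, 12:v, 14:u, 15:v, 16:z, 17:v, 18:z edges: (1,4,y); (2,10,x); (3,6,x); (3,7,y); (4,9,x); (4,14,x); (7,1,x); (7,4,x); (9,1,y); (12,9,x); (14,1,y); (14,10,y)
final:
nodes: 1:v, 2:z, 3:z, 4:w, 6:u, 7:z, 9:v, 10:u, 12:v, 14:u, 15:v, 16:z, 17:v, 18:z
edges: (1,4,y); (2,10,x); (3,6,x); (3,7,y); (4,9,x); (4,14,x); (7,1,x); (7,4,x); (9,1,y); (12,9,x); (14,1,y); (14,10,y)


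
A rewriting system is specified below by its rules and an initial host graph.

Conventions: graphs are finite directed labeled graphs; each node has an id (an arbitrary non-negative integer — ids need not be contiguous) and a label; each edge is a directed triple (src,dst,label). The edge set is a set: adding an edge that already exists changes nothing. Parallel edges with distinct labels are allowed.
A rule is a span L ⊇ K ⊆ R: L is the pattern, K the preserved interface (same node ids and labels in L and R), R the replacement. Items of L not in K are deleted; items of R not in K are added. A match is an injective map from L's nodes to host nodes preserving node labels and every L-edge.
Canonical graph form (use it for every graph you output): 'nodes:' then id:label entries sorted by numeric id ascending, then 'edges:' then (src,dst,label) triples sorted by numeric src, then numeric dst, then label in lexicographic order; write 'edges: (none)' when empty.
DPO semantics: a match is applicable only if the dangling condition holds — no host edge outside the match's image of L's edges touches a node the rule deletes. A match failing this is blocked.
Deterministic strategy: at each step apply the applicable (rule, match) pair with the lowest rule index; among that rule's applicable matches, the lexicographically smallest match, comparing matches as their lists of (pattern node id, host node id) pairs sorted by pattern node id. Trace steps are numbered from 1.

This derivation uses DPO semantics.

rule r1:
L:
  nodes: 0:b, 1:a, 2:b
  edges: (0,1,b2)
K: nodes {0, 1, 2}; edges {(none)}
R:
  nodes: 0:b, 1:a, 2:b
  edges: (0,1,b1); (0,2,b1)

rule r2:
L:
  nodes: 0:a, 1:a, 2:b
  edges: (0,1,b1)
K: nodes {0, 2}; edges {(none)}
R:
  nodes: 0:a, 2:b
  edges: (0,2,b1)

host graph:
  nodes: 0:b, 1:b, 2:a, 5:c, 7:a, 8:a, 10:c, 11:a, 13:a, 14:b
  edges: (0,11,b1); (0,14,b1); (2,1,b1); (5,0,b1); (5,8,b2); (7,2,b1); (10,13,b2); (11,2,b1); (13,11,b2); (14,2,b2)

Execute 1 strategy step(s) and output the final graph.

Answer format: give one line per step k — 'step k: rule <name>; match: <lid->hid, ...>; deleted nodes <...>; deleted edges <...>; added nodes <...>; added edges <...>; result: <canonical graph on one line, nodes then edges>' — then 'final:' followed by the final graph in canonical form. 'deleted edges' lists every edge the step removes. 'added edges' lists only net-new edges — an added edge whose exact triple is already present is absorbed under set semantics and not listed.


step 1: rule r1; match: 0->14, 1->2, 2->0; deleted nodes (none); deleted edges (14,2,b2); added nodes (none); added edges (14,0,b1); (14,2,b1); result: nodes: 0:b, 1:b, 2:a, 5:c, 7:a, 8:a, 10:c, 11:a, 13:a, 14:b edges: (0,11,b1); (0,14,b1); (2,1,b1); (5,0,b1); (5,8,b2); (7,2,b1); (10,13,b2); (11,2,b1); (13,11,b2); (14,0,b1); (14,2,b1)
final:
nodes: 0:b, 1:b, 2:a, 5:c, 7:a, 8:a, 10:c, 11:a, 13:a, 14:b
edges: (0,11,b1); (0,14,b1); (2,1,b1); (5,0,b1); (5,8,b2); (7,2,b1); (10,13,b2); (11,2,b1); (13,11,b2); (14,0,b1); (14,2,b1)


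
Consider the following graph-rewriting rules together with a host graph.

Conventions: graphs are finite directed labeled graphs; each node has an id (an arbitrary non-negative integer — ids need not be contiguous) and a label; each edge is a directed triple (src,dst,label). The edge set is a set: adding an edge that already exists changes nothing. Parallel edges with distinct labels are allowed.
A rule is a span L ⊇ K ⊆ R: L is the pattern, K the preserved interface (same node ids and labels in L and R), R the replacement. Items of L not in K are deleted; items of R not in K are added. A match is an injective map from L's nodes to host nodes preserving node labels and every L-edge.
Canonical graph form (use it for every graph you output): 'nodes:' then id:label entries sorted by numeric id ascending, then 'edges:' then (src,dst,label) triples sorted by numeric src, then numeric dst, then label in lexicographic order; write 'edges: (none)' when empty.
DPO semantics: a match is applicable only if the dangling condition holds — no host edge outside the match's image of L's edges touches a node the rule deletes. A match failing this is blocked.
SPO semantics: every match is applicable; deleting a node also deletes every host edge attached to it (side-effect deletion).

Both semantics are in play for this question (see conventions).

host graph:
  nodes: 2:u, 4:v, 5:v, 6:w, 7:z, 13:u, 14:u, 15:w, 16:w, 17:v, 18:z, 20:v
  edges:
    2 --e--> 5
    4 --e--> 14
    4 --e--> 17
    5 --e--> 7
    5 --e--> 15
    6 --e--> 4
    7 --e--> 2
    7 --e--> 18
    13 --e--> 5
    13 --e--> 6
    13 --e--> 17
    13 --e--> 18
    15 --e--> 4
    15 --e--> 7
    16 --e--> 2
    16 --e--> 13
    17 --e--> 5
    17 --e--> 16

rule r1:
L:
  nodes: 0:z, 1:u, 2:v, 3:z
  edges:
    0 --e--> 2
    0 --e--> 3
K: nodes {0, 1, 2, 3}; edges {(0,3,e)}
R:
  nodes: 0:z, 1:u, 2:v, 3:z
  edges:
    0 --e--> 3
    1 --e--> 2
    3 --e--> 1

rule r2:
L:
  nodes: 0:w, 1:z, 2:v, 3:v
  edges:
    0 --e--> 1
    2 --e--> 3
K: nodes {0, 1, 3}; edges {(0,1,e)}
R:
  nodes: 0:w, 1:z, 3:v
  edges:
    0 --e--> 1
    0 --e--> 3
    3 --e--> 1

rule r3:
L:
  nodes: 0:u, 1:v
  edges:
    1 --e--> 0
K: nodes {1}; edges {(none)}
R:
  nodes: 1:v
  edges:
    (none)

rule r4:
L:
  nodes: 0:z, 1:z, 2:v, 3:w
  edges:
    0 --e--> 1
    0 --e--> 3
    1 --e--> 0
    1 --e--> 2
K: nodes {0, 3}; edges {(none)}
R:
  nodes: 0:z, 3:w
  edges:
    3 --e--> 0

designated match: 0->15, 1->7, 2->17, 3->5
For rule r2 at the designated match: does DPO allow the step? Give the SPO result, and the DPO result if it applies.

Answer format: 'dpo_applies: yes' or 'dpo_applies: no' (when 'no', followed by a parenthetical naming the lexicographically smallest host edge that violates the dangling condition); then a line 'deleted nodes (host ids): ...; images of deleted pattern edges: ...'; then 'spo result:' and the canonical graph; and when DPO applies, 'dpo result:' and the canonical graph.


dpo_applies: no
(the rule deletes node 17, which keeps host edge (4,17,e) outside the match image — the dangling condition fails, DPO blocks; SPO proceeds and side-deletes such edges)
deleted nodes (host ids): 17; images of deleted pattern edges: (17,5,e)
spo result:
nodes: 2:u, 4:v, 5:v, 6:w, 7:z, 13:u, 14:u, 15:w, 16:w, 18:z, 20:v
edges: (2,5,e); (4,14,e); (5,7,e); (5,15,e); (6,4,e); (7,2,e); (7,18,e); (13,5,e); (13,6,e); (13,18,e); (15,4,e); (15,5,e); (15,7,e); (16,2,e); (16,13,e)
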